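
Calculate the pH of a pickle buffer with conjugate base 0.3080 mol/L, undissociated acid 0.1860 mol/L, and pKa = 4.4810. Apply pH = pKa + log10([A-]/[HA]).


ratio = [A-] / [HA] = 0.3080 / 0.1860 = 1.6559
log10(ratio) = 0.2190
pH = pKa + log10(ratio) = 4.4810 + 0.2190 = 4.7000


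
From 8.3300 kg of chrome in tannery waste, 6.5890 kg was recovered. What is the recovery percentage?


Formula: Recovery = recovered / input * 100
Substituting: Recovery = 6.5890 / 8.3300 * 100
Result: 79.0996 %


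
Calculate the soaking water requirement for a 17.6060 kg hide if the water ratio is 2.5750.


Formula: Water = hide_weight * ratio
Substituting: Water = 17.6060 * 2.5750
Result: 45.3355 kg


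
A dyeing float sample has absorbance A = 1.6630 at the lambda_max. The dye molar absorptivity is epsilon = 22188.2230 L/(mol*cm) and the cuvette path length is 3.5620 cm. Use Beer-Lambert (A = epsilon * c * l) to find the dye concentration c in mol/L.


Formula: c = A / (epsilon * l)
Substituting: c = 1.6630 / (22188.2230 * 3.5620)
Result: 2.1041e-05 mol/L


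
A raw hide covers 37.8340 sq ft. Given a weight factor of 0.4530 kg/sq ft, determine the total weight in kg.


Formula: Weight = area * weight_per_sqft
Substituting: Weight = 37.8340 * 0.4530
Result: 17.1388 kg


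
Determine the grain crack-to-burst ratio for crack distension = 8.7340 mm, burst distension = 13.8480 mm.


Formula: Ratio = crack / burst
Substituting: Ratio = 8.7340 / 13.8480
Result: 0.6307


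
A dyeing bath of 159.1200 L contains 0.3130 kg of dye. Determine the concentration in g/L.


Formula: Conc = dye_mass(kg) / volume(L) * 1000
Substituting: Conc = 0.3130 / 159.1200 * 1000
Result: 1.9671 g/L


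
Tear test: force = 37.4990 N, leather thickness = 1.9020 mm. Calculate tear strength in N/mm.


Formula: Tear strength = force / thickness
Substituting: Tear strength = 37.4990 / 1.9020
Result: 19.7156 N/mm


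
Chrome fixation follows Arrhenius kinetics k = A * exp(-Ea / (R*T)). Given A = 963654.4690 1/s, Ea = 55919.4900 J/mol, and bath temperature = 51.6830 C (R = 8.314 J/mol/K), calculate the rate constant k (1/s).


T_K = T_C + 273.15 = 51.6830 + 273.15 = 324.8330 K
exponent = -Ea / (R * T_K) = -55919.4900 / (8.314 * 324.8330) = -20.7058
k = A * exp(exponent) = 963654.4690 * exp(-20.7058) = 9.8059e-04 1/s


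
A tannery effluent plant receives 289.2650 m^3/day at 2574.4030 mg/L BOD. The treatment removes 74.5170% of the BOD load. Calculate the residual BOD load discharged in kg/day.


Load_in = volume * conc / 1000 = 289.2650 * 2574.4030 / 1000 = 744.6847 kg/day
Removed = Load_in * eff / 100 = 744.6847 * 74.5170 / 100 = 554.9167 kg/day
Load_out = Load_in - Removed = 744.6847 - 554.9167 = 189.7680 kg/day


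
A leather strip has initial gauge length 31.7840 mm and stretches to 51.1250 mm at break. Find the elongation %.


Formula: Elongation = (Lf - L0) / L0 * 100
Substituting: Elongation = (51.1250 - 31.7840) / 31.7840 * 100
Result: 60.8514 %


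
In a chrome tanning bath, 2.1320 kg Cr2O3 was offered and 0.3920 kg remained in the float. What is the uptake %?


Formula: Uptake = (offered - residual) / offered * 100
Substituting: Uptake = (2.1320 - 0.3920) / 2.1320 * 100
Result: 81.6135 %


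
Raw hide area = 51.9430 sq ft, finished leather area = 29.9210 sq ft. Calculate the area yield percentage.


Formula: Yield = finished / raw * 100
Substituting: Yield = 29.9210 / 51.9430 * 100
Result: 57.6035 %


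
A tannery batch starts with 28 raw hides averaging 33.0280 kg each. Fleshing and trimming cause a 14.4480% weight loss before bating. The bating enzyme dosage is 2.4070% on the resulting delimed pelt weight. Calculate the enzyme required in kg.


Total_raw = N * avg_wt = 28 * 33.0280 = 924.7840 kg
Substrate = Total_raw * (1 - loss/100) = 924.7840 * (1 - 14.4480/100) = 791.1712 kg
Enzyme = Substrate * pct / 100 = 791.1712 * 2.4070 / 100 = 19.0435 kg


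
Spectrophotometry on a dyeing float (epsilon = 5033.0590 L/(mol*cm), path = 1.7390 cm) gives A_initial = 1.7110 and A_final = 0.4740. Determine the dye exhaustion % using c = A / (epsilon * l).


c_initial = A_i / (epsilon * l) = 1.7110 / (5033.0590 * 1.7390) = 1.9549e-04 mol/L
c_final = A_f / (epsilon * l) = 0.4740 / (5033.0590 * 1.7390) = 5.4156e-05 mol/L
Exhaustion = (c_initial - c_final) / c_initial * 100 = (1.9549e-04 - 5.4156e-05) / 1.9549e-04 * 100 = 72.2969 %


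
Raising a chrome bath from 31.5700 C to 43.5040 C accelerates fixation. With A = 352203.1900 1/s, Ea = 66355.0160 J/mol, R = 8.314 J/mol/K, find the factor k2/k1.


T1 = 31.5700 + 273.15 = 304.7200 K; T2 = 43.5040 + 273.15 = 316.6540 K
k1 = A * exp(-Ea/(R*T1)) = 352203.1900 * exp(-66355.0160/(8.314*304.7200)) = 1.4856e-06 1/s
k2 = A * exp(-Ea/(R*T2)) = 352203.1900 * exp(-66355.0160/(8.314*316.6540)) = 3.9866e-06 1/s
k2/k1 = 3.9866e-06 / 1.4856e-06 = 2.6835


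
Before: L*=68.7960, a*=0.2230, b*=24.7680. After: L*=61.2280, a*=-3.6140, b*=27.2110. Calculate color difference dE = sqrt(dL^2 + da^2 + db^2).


dL = -7.5680, da = -3.8370, db = 2.4430
dE = sqrt((-7.5680)^2 + (-3.8370)^2 + 2.4430^2) = 8.8298


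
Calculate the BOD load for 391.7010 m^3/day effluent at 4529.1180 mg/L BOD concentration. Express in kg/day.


Formula: BOD_load = volume * conc / 1000
Substituting: BOD_load = 391.7010 * 4529.1180 / 1000
Result: 1774.0600 kg/day


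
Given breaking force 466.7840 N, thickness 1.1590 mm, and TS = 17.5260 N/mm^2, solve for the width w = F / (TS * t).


Formula: w = F / (TS * t)
Substituting: w = 466.7840 / (17.5260 * 1.1590)
Result: 22.9800 mm


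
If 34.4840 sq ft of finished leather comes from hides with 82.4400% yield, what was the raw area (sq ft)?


Formula: raw = finished * 100 / yield
Substituting: raw = 34.4840 * 100 / 82.4400
Result: 41.8292 sq ft


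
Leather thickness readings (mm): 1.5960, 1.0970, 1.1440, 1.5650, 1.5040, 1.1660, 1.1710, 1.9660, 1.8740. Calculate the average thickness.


Formula: Average = sum / n
Substituting: Average = 13.0830 / 9
Result: 1.4537 mm


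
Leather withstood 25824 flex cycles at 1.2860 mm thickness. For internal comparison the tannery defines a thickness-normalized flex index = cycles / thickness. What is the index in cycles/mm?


Formula: Index = cycles / thickness
Substituting: Index = 25824 / 1.2860
Result: 20080.8709 cycles/mm


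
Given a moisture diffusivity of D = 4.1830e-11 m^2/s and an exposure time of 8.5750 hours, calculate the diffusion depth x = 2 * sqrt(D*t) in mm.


t = 8.5750 hr * 3600 = 30870.0000 s
D * t = 4.1830e-11 * 30870.0000 = 1.2913e-06
x = 2 * sqrt(D*t) = 2 * sqrt(1.2913e-06) = 0.0022727 m = 2.2727 mm


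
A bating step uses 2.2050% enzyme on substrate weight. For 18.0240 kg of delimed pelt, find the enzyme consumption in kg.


Formula: Enzyme = substrate * pct / 100
Substituting: Enzyme = 18.0240 * 2.2050 / 100
Result: 0.3974 kg


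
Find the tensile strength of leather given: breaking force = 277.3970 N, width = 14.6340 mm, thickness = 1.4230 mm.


Formula: TS = force / (width * thickness)
Substituting: TS = 277.3970 / (14.6340 * 1.4230)
Result: 13.3209 N/mm^2


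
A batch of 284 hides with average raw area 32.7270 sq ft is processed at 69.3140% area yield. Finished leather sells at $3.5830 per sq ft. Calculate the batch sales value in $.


Raw_total = N * avg_area = 284 * 32.7270 = 9294.4680 sq ft
Finished = Raw_total * yield / 100 = 9294.4680 * 69.3140 / 100 = 6442.3675 sq ft
Value = Finished * price = 6442.3675 * 3.5830 = 23083.0029 $


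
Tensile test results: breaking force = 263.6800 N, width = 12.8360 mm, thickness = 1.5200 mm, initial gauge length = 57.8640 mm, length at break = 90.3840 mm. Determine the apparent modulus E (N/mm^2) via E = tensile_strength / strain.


TS = F / (w * t) = 263.6800 / (12.8360 * 1.5200) = 13.5146 N/mm^2
strain = (Lf - L0) / L0 = (90.3840 - 57.8640) / 57.8640 = 0.5620
E = TS / strain = 13.5146 / 0.5620 = 24.0471 N/mm^2


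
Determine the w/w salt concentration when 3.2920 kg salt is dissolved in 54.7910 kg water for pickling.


Formula: Conc = salt / (water + salt) * 100
Substituting: Conc = 3.2920 / (54.7910 + 3.2920) * 100
Result: 5.6678 %


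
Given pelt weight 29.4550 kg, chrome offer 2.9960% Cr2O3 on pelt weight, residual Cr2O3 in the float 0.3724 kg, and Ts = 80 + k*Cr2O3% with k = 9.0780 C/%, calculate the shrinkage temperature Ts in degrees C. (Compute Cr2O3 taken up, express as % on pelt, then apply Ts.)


Offered = pelt * offer_pct / 100 = 29.4550 * 2.9960 / 100 = 0.8825 kg
Uptake = offered - residual = 0.8825 - 0.3724 = 0.5101 kg
Cr2O3% on pelt = uptake / pelt * 100 = 0.5101 / 29.4550 * 100 = 1.7317 %
Ts = 80 + k * Cr2O3% = 80 + 9.0780 * 1.7317 = 95.7204 C


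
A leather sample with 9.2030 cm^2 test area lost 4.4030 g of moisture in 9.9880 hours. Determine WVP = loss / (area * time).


Formula: WVP = loss / (area * time)
Substituting: WVP = 4.4030 / (9.2030 * 9.9880)
Result: 0.0479006 g/(cm^2*hr)


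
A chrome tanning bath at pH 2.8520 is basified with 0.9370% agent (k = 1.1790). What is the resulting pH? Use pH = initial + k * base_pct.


Formula: pH_final = pH_initial + k * base_pct
Substituting: pH_final = 2.8520 + 1.1790 * 0.9370
Result: 3.9567


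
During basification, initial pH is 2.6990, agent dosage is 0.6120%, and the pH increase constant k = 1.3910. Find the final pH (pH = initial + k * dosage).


Formula: pH_final = pH_initial + k * base_pct
Substituting: pH_final = 2.6990 + 1.3910 * 0.6120
Result: 3.5503


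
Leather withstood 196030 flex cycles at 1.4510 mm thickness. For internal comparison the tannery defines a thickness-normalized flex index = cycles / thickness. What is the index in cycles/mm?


Formula: Index = cycles / thickness
Substituting: Index = 196030 / 1.4510
Result: 135099.9311 cycles/mm


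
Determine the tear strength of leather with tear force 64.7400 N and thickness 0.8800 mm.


Formula: Tear strength = force / thickness
Substituting: Tear strength = 64.7400 / 0.8800
Result: 73.5682 N/mm


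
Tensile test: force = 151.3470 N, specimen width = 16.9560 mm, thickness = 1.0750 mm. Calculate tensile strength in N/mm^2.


Formula: TS = force / (width * thickness)
Substituting: TS = 151.3470 / (16.9560 * 1.0750)
Result: 8.3031 N/mm^2


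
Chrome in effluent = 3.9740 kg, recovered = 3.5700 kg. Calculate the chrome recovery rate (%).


Formula: Recovery = recovered / input * 100
Substituting: Recovery = 3.5700 / 3.9740 * 100
Result: 89.8339 %


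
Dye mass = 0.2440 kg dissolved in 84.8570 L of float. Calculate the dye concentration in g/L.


Formula: Conc = dye_mass(kg) / volume(L) * 1000
Substituting: Conc = 0.2440 / 84.8570 * 1000
Result: 2.8754 g/L


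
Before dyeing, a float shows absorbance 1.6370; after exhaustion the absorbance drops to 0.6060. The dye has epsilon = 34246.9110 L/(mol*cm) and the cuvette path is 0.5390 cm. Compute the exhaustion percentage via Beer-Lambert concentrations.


c_initial = A_i / (epsilon * l) = 1.6370 / (34246.9110 * 0.5390) = 8.8683e-05 mol/L
c_final = A_f / (epsilon * l) = 0.6060 / (34246.9110 * 0.5390) = 3.2829e-05 mol/L
Exhaustion = (c_initial - c_final) / c_initial * 100 = (8.8683e-05 - 3.2829e-05) / 8.8683e-05 * 100 = 62.9811 %


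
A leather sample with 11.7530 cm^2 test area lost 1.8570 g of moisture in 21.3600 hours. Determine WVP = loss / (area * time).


Formula: WVP = loss / (area * time)
Substituting: WVP = 1.8570 / (11.7530 * 21.3600)
Result: 0.00739711 g/(cm^2*hr)


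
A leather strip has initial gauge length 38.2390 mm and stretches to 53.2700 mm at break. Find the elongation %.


Formula: Elongation = (Lf - L0) / L0 * 100
Substituting: Elongation = (53.2700 - 38.2390) / 38.2390 * 100
Result: 39.3080 %


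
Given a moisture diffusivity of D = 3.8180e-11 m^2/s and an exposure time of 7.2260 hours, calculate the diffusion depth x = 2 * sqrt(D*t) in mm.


t = 7.2260 hr * 3600 = 26013.6000 s
D * t = 3.8180e-11 * 26013.6000 = 9.9320e-07
x = 2 * sqrt(D*t) = 2 * sqrt(9.9320e-07) = 0.00199319 m = 1.9932 mm


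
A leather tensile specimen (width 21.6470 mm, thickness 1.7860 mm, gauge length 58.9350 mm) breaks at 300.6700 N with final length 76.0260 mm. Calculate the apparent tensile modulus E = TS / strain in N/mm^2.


TS = F / (w * t) = 300.6700 / (21.6470 * 1.7860) = 7.7770 N/mm^2
strain = (Lf - L0) / L0 = (76.0260 - 58.9350) / 58.9350 = 0.2900
E = TS / strain = 7.7770 / 0.2900 = 26.8174 N/mm^2


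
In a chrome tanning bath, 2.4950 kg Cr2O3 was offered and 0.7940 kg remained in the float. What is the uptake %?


Formula: Uptake = (offered - residual) / offered * 100
Substituting: Uptake = (2.4950 - 0.7940) / 2.4950 * 100
Result: 68.1764 %


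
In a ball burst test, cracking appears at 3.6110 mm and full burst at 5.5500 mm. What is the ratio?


Formula: Ratio = crack / burst
Substituting: Ratio = 3.6110 / 5.5500
Result: 0.6506


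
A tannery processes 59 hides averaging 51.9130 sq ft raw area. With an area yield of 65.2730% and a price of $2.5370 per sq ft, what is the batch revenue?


Raw_total = N * avg_area = 59 * 51.9130 = 3062.8670 sq ft
Finished = Raw_total * yield / 100 = 3062.8670 * 65.2730 / 100 = 1999.2252 sq ft
Value = Finished * price = 1999.2252 * 2.5370 = 5072.0343 $


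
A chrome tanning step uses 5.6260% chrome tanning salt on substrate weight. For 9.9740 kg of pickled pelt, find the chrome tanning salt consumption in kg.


Formula: Chrome = substrate * pct / 100
Substituting: Chrome = 9.9740 * 5.6260 / 100
Result: 0.5611 kg


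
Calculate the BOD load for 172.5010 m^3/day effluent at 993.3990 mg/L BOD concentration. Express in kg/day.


Formula: BOD_load = volume * conc / 1000
Substituting: BOD_load = 172.5010 * 993.3990 / 1000
Result: 171.3623 kg/day


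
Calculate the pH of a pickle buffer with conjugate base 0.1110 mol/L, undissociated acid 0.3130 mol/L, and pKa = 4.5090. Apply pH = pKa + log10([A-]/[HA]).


ratio = [A-] / [HA] = 0.1110 / 0.3130 = 0.3546
log10(ratio) = -0.4502
pH = pKa + log10(ratio) = 4.5090 - 0.4502 = 4.0588


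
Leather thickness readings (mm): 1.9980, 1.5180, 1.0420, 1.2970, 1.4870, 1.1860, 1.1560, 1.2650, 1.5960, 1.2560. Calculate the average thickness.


Formula: Average = sum / n
Substituting: Average = 13.8010 / 10
Result: 1.3801 mm


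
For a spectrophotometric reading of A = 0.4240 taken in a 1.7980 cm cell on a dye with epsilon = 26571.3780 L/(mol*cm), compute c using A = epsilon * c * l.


Formula: c = A / (epsilon * l)
Substituting: c = 0.4240 / (26571.3780 * 1.7980)
Result: 8.8749e-06 mol/L


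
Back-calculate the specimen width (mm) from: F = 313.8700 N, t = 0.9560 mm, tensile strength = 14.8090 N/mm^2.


Formula: w = F / (TS * t)
Substituting: w = 313.8700 / (14.8090 * 0.9560)
Result: 22.1700 mm


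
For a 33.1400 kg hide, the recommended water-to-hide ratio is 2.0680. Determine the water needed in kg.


Formula: Water = hide_weight * ratio
Substituting: Water = 33.1400 * 2.0680
Result: 68.5335 kg


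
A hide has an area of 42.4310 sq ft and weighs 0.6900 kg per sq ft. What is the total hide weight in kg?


Formula: Weight = area * weight_per_sqft
Substituting: Weight = 42.4310 * 0.6900
Result: 29.2774 kg


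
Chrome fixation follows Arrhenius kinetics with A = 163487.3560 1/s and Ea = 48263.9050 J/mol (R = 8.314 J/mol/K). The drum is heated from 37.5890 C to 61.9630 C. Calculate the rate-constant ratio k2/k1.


T1 = 37.5890 + 273.15 = 310.7390 K; T2 = 61.9630 + 273.15 = 335.1130 K
k1 = A * exp(-Ea/(R*T1)) = 163487.3560 * exp(-48263.9050/(8.314*310.7390)) = 0.00125927 1/s
k2 = A * exp(-Ea/(R*T2)) = 163487.3560 * exp(-48263.9050/(8.314*335.1130)) = 0.00490043 1/s
k2/k1 = 0.00490043 / 0.00125927 = 3.8915


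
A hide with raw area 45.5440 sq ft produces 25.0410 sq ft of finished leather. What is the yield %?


Formula: Yield = finished / raw * 100
Substituting: Yield = 25.0410 / 45.5440 * 100
Result: 54.9820 %


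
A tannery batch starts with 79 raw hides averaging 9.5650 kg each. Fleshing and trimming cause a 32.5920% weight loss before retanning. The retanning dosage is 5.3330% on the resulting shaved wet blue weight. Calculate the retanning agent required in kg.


Total_raw = N * avg_wt = 79 * 9.5650 = 755.6350 kg
Substrate = Total_raw * (1 - loss/100) = 755.6350 * (1 - 32.5920/100) = 509.3584 kg
Retan = Substrate * pct / 100 = 509.3584 * 5.3330 / 100 = 27.1641 kg


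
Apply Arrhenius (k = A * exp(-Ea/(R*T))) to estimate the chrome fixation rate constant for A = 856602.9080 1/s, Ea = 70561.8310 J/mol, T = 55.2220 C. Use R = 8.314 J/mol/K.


T_K = T_C + 273.15 = 55.2220 + 273.15 = 328.3720 K
exponent = -Ea / (R * T_K) = -70561.8310 / (8.314 * 328.3720) = -25.8460
k = A * exp(exponent) = 856602.9080 * exp(-25.8460) = 5.1050e-06 1/s


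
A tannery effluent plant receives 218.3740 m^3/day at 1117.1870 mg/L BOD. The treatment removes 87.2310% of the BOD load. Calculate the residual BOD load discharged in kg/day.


Load_in = volume * conc / 1000 = 218.3740 * 1117.1870 / 1000 = 243.9646 kg/day
Removed = Load_in * eff / 100 = 243.9646 * 87.2310 / 100 = 212.8128 kg/day
Load_out = Load_in - Removed = 243.9646 - 212.8128 = 31.1518 kg/day


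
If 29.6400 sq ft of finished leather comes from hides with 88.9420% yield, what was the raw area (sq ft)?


Formula: raw = finished * 100 / yield
Substituting: raw = 29.6400 * 100 / 88.9420
Result: 33.3251 sq ft


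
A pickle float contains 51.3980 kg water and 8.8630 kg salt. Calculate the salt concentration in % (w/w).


Formula: Conc = salt / (water + salt) * 100
Substituting: Conc = 8.8630 / (51.3980 + 8.8630) * 100
Result: 14.7077 %


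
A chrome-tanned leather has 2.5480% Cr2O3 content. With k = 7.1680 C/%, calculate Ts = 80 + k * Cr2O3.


Formula: Ts = 80 + k * Cr2O3
Substituting: Ts = 80 + 7.1680 * 2.5480
Result: 98.2641 C


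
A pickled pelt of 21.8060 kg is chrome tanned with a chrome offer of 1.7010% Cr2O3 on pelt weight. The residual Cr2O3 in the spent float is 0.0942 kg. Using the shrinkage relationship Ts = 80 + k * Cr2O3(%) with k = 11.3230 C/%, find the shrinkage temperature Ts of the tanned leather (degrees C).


Offered = pelt * offer_pct / 100 = 21.8060 * 1.7010 / 100 = 0.3709 kg
Uptake = offered - residual = 0.3709 - 0.0942 = 0.2767 kg
Cr2O3% on pelt = uptake / pelt * 100 = 0.2767 / 21.8060 * 100 = 1.2690 %
Ts = 80 + k * Cr2O3% = 80 + 11.3230 * 1.2690 = 94.3690 C


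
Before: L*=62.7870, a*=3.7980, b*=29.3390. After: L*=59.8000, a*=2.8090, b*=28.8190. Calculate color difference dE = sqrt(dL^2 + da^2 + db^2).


dL = -2.9870, da = -0.9890, db = -0.5200
dE = sqrt((-2.9870)^2 + (-0.9890)^2 + (-0.5200)^2) = 3.1892


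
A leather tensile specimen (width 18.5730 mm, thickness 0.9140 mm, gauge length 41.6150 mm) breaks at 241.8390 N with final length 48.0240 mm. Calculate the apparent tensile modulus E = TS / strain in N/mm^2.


TS = F / (w * t) = 241.8390 / (18.5730 * 0.9140) = 14.2462 N/mm^2
strain = (Lf - L0) / L0 = (48.0240 - 41.6150) / 41.6150 = 0.1540
E = TS / strain = 14.2462 / 0.1540 = 92.5034 N/mm^2


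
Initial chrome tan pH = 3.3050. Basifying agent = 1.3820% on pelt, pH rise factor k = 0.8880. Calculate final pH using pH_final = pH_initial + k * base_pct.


Formula: pH_final = pH_initial + k * base_pct
Substituting: pH_final = 3.3050 + 0.8880 * 1.3820
Result: 4.5322


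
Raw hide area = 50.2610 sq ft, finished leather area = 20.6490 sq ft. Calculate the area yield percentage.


Formula: Yield = finished / raw * 100
Substituting: Yield = 20.6490 / 50.2610 * 100
Result: 41.0835 %


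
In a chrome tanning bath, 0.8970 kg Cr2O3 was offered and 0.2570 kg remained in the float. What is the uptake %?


Formula: Uptake = (offered - residual) / offered * 100
Substituting: Uptake = (0.8970 - 0.2570) / 0.8970 * 100
Result: 71.3489 %


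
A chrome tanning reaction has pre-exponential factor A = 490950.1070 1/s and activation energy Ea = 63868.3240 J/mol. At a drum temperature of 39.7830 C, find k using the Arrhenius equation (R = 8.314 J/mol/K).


T_K = T_C + 273.15 = 39.7830 + 273.15 = 312.9330 K
exponent = -Ea / (R * T_K) = -63868.3240 / (8.314 * 312.9330) = -24.5485
k = A * exp(exponent) = 490950.1070 * exp(-24.5485) = 1.0710e-05 1/s


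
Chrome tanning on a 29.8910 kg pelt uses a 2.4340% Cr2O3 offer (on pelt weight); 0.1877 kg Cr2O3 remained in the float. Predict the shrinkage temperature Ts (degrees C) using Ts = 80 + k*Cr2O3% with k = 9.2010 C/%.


Offered = pelt * offer_pct / 100 = 29.8910 * 2.4340 / 100 = 0.7275 kg
Uptake = offered - residual = 0.7275 - 0.1877 = 0.5398 kg
Cr2O3% on pelt = uptake / pelt * 100 = 0.5398 / 29.8910 * 100 = 1.8061 %
Ts = 80 + k * Cr2O3% = 80 + 9.2010 * 1.8061 = 96.6175 C


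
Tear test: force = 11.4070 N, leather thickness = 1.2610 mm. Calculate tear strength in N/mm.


Formula: Tear strength = force / thickness
Substituting: Tear strength = 11.4070 / 1.2610
Result: 9.0460 N/mm


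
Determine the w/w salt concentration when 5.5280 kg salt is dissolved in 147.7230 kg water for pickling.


Formula: Conc = salt / (water + salt) * 100
Substituting: Conc = 5.5280 / (147.7230 + 5.5280) * 100
Result: 3.6072 %


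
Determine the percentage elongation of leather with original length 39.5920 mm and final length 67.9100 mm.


Formula: Elongation = (Lf - L0) / L0 * 100
Substituting: Elongation = (67.9100 - 39.5920) / 39.5920 * 100
Result: 71.5246 %


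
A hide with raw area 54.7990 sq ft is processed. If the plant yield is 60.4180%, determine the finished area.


Formula: finished = raw * yield / 100
Substituting: finished = 54.7990 * 60.4180 / 100
Result: 33.1085 sq ft


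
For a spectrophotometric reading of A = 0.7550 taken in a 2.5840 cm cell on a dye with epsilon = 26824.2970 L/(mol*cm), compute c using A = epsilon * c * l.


Formula: c = A / (epsilon * l)
Substituting: c = 0.7550 / (26824.2970 * 2.5840)
Result: 1.0892e-05 mol/L


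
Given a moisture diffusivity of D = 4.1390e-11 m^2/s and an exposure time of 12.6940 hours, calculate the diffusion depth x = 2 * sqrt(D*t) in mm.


t = 12.6940 hr * 3600 = 45698.4000 s
D * t = 4.1390e-11 * 45698.4000 = 1.8915e-06
x = 2 * sqrt(D*t) = 2 * sqrt(1.8915e-06) = 0.0027506 m = 2.7506 mm


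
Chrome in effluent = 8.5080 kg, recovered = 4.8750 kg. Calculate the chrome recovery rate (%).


Formula: Recovery = recovered / input * 100
Substituting: Recovery = 4.8750 / 8.5080 * 100
Result: 57.2990 %


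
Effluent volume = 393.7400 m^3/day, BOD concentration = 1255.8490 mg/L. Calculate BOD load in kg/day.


Formula: BOD_load = volume * conc / 1000
Substituting: BOD_load = 393.7400 * 1255.8490 / 1000
Result: 494.4780 kg/day


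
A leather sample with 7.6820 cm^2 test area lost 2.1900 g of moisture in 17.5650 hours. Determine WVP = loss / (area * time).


Formula: WVP = loss / (area * time)
Substituting: WVP = 2.1900 / (7.6820 * 17.5650)
Result: 0.0162301 g/(cm^2*hr)


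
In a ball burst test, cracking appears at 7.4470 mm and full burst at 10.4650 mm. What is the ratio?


Formula: Ratio = crack / burst
Substituting: Ratio = 7.4470 / 10.4650
Result: 0.7116


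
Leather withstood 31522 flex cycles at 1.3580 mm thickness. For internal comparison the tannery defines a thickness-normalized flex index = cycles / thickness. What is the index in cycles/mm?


Formula: Index = cycles / thickness
Substituting: Index = 31522 / 1.3580
Result: 23212.0766 cycles/mm


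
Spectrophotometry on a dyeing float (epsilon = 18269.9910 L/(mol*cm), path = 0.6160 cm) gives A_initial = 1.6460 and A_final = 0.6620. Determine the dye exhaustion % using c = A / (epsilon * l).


c_initial = A_i / (epsilon * l) = 1.6460 / (18269.9910 * 0.6160) = 1.4626e-04 mol/L
c_final = A_f / (epsilon * l) = 0.6620 / (18269.9910 * 0.6160) = 5.8822e-05 mol/L
Exhaustion = (c_initial - c_final) / c_initial * 100 = (1.4626e-04 - 5.8822e-05) / 1.4626e-04 * 100 = 59.7813 %


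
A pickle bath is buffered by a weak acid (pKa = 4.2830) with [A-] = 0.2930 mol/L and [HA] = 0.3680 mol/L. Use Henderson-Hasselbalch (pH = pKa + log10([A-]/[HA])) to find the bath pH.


ratio = [A-] / [HA] = 0.2930 / 0.3680 = 0.7962
log10(ratio) = -0.0989802
pH = pKa + log10(ratio) = 4.2830 - 0.0989802 = 4.1840


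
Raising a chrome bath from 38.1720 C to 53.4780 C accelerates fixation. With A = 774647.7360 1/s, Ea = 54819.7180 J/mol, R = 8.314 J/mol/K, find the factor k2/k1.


T1 = 38.1720 + 273.15 = 311.3220 K; T2 = 53.4780 + 273.15 = 326.6280 K
k1 = A * exp(-Ea/(R*T1)) = 774647.7360 * exp(-54819.7180/(8.314*311.3220)) = 4.9084e-04 1/s
k2 = A * exp(-Ea/(R*T2)) = 774647.7360 * exp(-54819.7180/(8.314*326.6280)) = 0.00132425 1/s
k2/k1 = 0.00132425 / 4.9084e-04 = 2.6979


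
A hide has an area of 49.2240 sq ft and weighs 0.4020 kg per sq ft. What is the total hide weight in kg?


Formula: Weight = area * weight_per_sqft
Substituting: Weight = 49.2240 * 0.4020
Result: 19.7880 kg


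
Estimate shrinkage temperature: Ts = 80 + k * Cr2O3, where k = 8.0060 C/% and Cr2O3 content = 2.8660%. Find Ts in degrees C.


Formula: Ts = 80 + k * Cr2O3
Substituting: Ts = 80 + 8.0060 * 2.8660
Result: 102.9452 C


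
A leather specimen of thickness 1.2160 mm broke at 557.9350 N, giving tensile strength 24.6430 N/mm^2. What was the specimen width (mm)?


Formula: w = F / (TS * t)
Substituting: w = 557.9350 / (24.6430 * 1.2160)
Result: 18.6190 mm


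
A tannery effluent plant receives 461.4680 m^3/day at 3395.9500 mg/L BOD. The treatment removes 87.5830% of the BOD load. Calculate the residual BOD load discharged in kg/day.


Load_in = volume * conc / 1000 = 461.4680 * 3395.9500 / 1000 = 1567.1223 kg/day
Removed = Load_in * eff / 100 = 1567.1223 * 87.5830 / 100 = 1372.5327 kg/day
Load_out = Load_in - Removed = 1567.1223 - 1372.5327 = 194.5896 kg/day


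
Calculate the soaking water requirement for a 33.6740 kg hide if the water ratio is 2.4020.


Formula: Water = hide_weight * ratio
Substituting: Water = 33.6740 * 2.4020
Result: 80.8849 kg


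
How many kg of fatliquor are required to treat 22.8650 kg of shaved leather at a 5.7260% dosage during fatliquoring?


Formula: Fat = substrate * pct / 100
Substituting: Fat = 22.8650 * 5.7260 / 100
Result: 1.3092 kg


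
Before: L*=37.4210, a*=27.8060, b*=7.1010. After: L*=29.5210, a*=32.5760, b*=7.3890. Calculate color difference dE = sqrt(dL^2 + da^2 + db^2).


dL = -7.9000, da = 4.7700, db = 0.2880
dE = sqrt((-7.9000)^2 + 4.7700^2 + 0.2880^2) = 9.2329


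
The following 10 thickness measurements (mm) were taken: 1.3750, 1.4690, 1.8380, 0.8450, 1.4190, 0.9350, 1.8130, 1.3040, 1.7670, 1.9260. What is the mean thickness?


Formula: Average = sum / n
Substituting: Average = 14.6910 / 10
Result: 1.4691 mm


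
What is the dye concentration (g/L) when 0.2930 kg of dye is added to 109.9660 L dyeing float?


Formula: Conc = dye_mass(kg) / volume(L) * 1000
Substituting: Conc = 0.2930 / 109.9660 * 1000
Result: 2.6645 g/L


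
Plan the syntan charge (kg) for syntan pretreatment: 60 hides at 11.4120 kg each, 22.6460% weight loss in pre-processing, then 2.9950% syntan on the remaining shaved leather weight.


Total_raw = N * avg_wt = 60 * 11.4120 = 684.7200 kg
Substrate = Total_raw * (1 - loss/100) = 684.7200 * (1 - 22.6460/100) = 529.6583 kg
Syntan = Substrate * pct / 100 = 529.6583 * 2.9950 / 100 = 15.8633 kg


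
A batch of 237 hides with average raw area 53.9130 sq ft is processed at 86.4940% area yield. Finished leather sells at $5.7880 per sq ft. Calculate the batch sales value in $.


Raw_total = N * avg_area = 237 * 53.9130 = 12777.3810 sq ft
Finished = Raw_total * yield / 100 = 12777.3810 * 86.4940 / 100 = 11051.6679 sq ft
Value = Finished * price = 11051.6679 * 5.7880 = 63967.0539 $


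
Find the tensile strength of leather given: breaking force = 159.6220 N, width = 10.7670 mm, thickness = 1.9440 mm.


Formula: TS = force / (width * thickness)
Substituting: TS = 159.6220 / (10.7670 * 1.9440)
Result: 7.6261 N/mm^2


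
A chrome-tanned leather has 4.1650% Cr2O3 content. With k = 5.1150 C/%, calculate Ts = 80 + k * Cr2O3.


Formula: Ts = 80 + k * Cr2O3
Substituting: Ts = 80 + 5.1150 * 4.1650
Result: 101.3040 C


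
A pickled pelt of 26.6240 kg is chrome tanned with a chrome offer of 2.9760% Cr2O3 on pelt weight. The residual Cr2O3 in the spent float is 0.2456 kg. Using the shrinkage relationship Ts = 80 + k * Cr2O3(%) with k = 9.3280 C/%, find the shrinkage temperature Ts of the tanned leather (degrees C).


Offered = pelt * offer_pct / 100 = 26.6240 * 2.9760 / 100 = 0.7923 kg
Uptake = offered - residual = 0.7923 - 0.2456 = 0.5467 kg
Cr2O3% on pelt = uptake / pelt * 100 = 0.5467 / 26.6240 * 100 = 2.0535 %
Ts = 80 + k * Cr2O3% = 80 + 9.3280 * 2.0535 = 99.1553 C


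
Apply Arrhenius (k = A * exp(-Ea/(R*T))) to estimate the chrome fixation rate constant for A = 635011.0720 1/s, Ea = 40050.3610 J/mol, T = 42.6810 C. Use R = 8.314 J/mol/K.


T_K = T_C + 273.15 = 42.6810 + 273.15 = 315.8310 K
exponent = -Ea / (R * T_K) = -40050.3610 / (8.314 * 315.8310) = -15.2525
k = A * exp(exponent) = 635011.0720 * exp(-15.2525) = 0.1509 1/s


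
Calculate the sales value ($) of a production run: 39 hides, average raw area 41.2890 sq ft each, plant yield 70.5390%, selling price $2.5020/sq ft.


Raw_total = N * avg_area = 39 * 41.2890 = 1610.2710 sq ft
Finished = Raw_total * yield / 100 = 1610.2710 * 70.5390 / 100 = 1135.8691 sq ft
Value = Finished * price = 1135.8691 * 2.5020 = 2841.9444 $


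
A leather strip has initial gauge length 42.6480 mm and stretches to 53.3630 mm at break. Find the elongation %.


Formula: Elongation = (Lf - L0) / L0 * 100
Substituting: Elongation = (53.3630 - 42.6480) / 42.6480 * 100
Result: 25.1243 %


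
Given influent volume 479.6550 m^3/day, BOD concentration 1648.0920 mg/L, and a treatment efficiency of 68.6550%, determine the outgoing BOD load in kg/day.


Load_in = volume * conc / 1000 = 479.6550 * 1648.0920 / 1000 = 790.5156 kg/day
Removed = Load_in * eff / 100 = 790.5156 * 68.6550 / 100 = 542.7285 kg/day
Load_out = Load_in - Removed = 790.5156 - 542.7285 = 247.7871 kg/day


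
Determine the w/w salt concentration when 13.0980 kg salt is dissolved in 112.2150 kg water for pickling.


Formula: Conc = salt / (water + salt) * 100
Substituting: Conc = 13.0980 / (112.2150 + 13.0980) * 100
Result: 10.4522 %


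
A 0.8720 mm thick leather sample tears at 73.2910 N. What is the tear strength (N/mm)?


Formula: Tear strength = force / thickness
Substituting: Tear strength = 73.2910 / 0.8720
Result: 84.0493 N/mm


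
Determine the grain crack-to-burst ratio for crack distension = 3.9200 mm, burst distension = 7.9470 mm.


Formula: Ratio = crack / burst
Substituting: Ratio = 3.9200 / 7.9470
Result: 0.4933


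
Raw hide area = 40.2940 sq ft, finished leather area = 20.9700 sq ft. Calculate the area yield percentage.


Formula: Yield = finished / raw * 100
Substituting: Yield = 20.9700 / 40.2940 * 100
Result: 52.0425 %


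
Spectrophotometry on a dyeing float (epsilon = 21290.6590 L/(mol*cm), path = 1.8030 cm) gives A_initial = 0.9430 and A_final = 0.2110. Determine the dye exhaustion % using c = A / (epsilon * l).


c_initial = A_i / (epsilon * l) = 0.9430 / (21290.6590 * 1.8030) = 2.4566e-05 mol/L
c_final = A_f / (epsilon * l) = 0.2110 / (21290.6590 * 1.8030) = 5.4966e-06 mol/L
Exhaustion = (c_initial - c_final) / c_initial * 100 = (2.4566e-05 - 5.4966e-06) / 2.4566e-05 * 100 = 77.6246 %


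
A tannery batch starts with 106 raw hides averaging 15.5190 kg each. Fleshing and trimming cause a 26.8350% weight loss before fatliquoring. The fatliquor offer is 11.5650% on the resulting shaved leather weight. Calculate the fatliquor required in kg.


Total_raw = N * avg_wt = 106 * 15.5190 = 1645.0140 kg
Substrate = Total_raw * (1 - loss/100) = 1645.0140 * (1 - 26.8350/100) = 1203.5745 kg
Fat = Substrate * pct / 100 = 1203.5745 * 11.5650 / 100 = 139.1934 kg


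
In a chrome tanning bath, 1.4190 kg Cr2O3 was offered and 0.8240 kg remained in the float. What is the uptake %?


Formula: Uptake = (offered - residual) / offered * 100
Substituting: Uptake = (1.4190 - 0.8240) / 1.4190 * 100
Result: 41.9309 %


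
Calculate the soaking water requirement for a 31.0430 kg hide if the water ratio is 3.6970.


Formula: Water = hide_weight * ratio
Substituting: Water = 31.0430 * 3.6970
Result: 114.7660 kg


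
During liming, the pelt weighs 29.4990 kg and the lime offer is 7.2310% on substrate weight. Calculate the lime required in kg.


Formula: Lime = substrate * pct / 100
Substituting: Lime = 29.4990 * 7.2310 / 100
Result: 2.1331 kg


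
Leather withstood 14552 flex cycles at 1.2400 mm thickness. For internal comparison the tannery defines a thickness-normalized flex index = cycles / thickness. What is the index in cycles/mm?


Formula: Index = cycles / thickness
Substituting: Index = 14552 / 1.2400
Result: 11735.4839 cycles/mm


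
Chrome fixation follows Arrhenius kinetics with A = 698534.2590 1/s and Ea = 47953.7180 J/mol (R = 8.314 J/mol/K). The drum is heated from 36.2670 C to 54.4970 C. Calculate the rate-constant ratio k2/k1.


T1 = 36.2670 + 273.15 = 309.4170 K; T2 = 54.4970 + 273.15 = 327.6470 K
k1 = A * exp(-Ea/(R*T1)) = 698534.2590 * exp(-47953.7180/(8.314*309.4170)) = 0.00560435 1/s
k2 = A * exp(-Ea/(R*T2)) = 698534.2590 * exp(-47953.7180/(8.314*327.6470)) = 0.0158111 1/s
k2/k1 = 0.0158111 / 0.00560435 = 2.8212


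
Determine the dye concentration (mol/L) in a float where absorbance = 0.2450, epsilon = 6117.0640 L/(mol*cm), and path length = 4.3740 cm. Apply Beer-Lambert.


Formula: c = A / (epsilon * l)
Substituting: c = 0.2450 / (6117.0640 * 4.3740)
Result: 9.1568e-06 mol/L


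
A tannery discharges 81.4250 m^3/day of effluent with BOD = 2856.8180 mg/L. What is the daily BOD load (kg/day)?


Formula: BOD_load = volume * conc / 1000
Substituting: BOD_load = 81.4250 * 2856.8180 / 1000
Result: 232.6164 kg/day


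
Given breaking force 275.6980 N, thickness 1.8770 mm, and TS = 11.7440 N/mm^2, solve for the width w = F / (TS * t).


Formula: w = F / (TS * t)
Substituting: w = 275.6980 / (11.7440 * 1.8770)
Result: 12.5070 mm


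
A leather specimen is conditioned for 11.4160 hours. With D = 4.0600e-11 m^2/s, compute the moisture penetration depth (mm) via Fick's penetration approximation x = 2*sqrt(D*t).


t = 11.4160 hr * 3600 = 41097.6000 s
D * t = 4.0600e-11 * 41097.6000 = 1.6686e-06
x = 2 * sqrt(D*t) = 2 * sqrt(1.6686e-06) = 0.00258346 m = 2.5835 mm


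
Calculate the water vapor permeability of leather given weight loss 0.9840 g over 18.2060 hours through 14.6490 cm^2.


Formula: WVP = loss / (area * time)
Substituting: WVP = 0.9840 / (14.6490 * 18.2060)
Result: 0.00368954 g/(cm^2*hr)


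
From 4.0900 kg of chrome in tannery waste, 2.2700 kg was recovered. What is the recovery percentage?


Formula: Recovery = recovered / input * 100
Substituting: Recovery = 2.2700 / 4.0900 * 100
Result: 55.5012 %


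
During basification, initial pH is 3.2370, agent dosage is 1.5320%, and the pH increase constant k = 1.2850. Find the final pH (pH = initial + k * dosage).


Formula: pH_final = pH_initial + k * base_pct
Substituting: pH_final = 3.2370 + 1.2850 * 1.5320
Result: 5.2056


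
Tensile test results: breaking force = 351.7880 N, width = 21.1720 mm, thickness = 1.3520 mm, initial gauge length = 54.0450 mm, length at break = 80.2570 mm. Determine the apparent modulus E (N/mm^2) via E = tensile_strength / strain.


TS = F / (w * t) = 351.7880 / (21.1720 * 1.3520) = 12.2897 N/mm^2
strain = (Lf - L0) / L0 = (80.2570 - 54.0450) / 54.0450 = 0.4850
E = TS / strain = 12.2897 / 0.4850 = 25.3395 N/mm^2


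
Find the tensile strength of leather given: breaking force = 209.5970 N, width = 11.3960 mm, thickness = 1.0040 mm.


Formula: TS = force / (width * thickness)
Substituting: TS = 209.5970 / (11.3960 * 1.0040)
Result: 18.3189 N/mm^2


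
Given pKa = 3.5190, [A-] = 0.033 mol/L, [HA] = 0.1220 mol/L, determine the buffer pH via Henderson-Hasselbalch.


ratio = [A-] / [HA] = 0.033 / 0.1220 = 0.2705
log10(ratio) = -0.5678
pH = pKa + log10(ratio) = 3.5190 - 0.5678 = 2.9512


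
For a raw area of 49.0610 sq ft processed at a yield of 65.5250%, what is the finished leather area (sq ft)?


Formula: finished = raw * yield / 100
Substituting: finished = 49.0610 * 65.5250 / 100
Result: 32.1472 sq ft


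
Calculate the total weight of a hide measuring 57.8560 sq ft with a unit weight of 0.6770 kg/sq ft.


Formula: Weight = area * weight_per_sqft
Substituting: Weight = 57.8560 * 0.6770
Result: 39.1685 kg


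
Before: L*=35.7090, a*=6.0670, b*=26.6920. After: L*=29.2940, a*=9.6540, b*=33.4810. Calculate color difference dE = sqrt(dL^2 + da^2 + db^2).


dL = -6.4150, da = 3.5870, db = 6.7890
dE = sqrt((-6.4150)^2 + 3.5870^2 + 6.7890^2) = 10.0055


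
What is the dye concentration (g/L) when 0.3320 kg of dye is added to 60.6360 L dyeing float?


Formula: Conc = dye_mass(kg) / volume(L) * 1000
Substituting: Conc = 0.3320 / 60.6360 * 1000
Result: 5.4753 g/L


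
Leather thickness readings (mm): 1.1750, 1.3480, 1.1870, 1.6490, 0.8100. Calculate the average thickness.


Formula: Average = sum / n
Substituting: Average = 6.1690 / 5
Result: 1.2338 mm


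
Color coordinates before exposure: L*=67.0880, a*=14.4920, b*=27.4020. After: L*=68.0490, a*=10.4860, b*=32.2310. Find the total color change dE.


dL = 0.9610, da = -4.0060, db = 4.8290
dE = sqrt(0.9610^2 + (-4.0060)^2 + 4.8290^2) = 6.3475


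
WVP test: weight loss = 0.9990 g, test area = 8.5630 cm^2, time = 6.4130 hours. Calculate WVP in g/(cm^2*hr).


Formula: WVP = loss / (area * time)
Substituting: WVP = 0.9990 / (8.5630 * 6.4130)
Result: 0.0181919 g/(cm^2*hr)


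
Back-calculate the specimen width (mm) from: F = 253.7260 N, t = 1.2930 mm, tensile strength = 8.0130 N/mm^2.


Formula: w = F / (TS * t)
Substituting: w = 253.7260 / (8.0130 * 1.2930)
Result: 24.4890 mm


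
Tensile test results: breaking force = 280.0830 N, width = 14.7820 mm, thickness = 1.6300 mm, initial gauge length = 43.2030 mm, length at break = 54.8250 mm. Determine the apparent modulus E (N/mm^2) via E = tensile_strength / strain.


TS = F / (w * t) = 280.0830 / (14.7820 * 1.6300) = 11.6243 N/mm^2
strain = (Lf - L0) / L0 = (54.8250 - 43.2030) / 43.2030 = 0.2690
E = TS / strain = 11.6243 / 0.2690 = 43.2115 N/mm^2


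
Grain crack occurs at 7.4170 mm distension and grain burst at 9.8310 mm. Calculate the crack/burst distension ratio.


Formula: Ratio = crack / burst
Substituting: Ratio = 7.4170 / 9.8310
Result: 0.7545


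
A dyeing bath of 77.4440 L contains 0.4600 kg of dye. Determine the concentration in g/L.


Formula: Conc = dye_mass(kg) / volume(L) * 1000
Substituting: Conc = 0.4600 / 77.4440 * 1000
Result: 5.9398 g/L


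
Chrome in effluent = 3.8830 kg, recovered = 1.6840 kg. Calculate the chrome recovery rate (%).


Formula: Recovery = recovered / input * 100
Substituting: Recovery = 1.6840 / 3.8830 * 100
Result: 43.3685 %


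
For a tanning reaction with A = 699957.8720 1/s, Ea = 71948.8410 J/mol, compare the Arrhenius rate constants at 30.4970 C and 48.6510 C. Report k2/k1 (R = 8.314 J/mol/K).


T1 = 30.4970 + 273.15 = 303.6470 K; T2 = 48.6510 + 273.15 = 321.8010 K
k1 = A * exp(-Ea/(R*T1)) = 699957.8720 * exp(-71948.8410/(8.314*303.6470)) = 2.9355e-07 1/s
k2 = A * exp(-Ea/(R*T2)) = 699957.8720 * exp(-71948.8410/(8.314*321.8010)) = 1.4653e-06 1/s
k2/k1 = 1.4653e-06 / 2.9355e-07 = 4.9918


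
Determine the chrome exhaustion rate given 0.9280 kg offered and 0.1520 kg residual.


Formula: Uptake = (offered - residual) / offered * 100
Substituting: Uptake = (0.9280 - 0.1520) / 0.9280 * 100
Result: 83.6207 %
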